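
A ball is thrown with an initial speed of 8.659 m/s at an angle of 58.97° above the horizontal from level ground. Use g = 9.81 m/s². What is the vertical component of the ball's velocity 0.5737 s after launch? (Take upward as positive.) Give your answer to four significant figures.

Initial vertical component: v_y0 = 8.659 sin 58.97° = 7.4199 m/s.
v_y(t) = v_y0 − g t = 7.4199 − 9.81 × 0.5737 = 1.792 m/s.

1.792 m/s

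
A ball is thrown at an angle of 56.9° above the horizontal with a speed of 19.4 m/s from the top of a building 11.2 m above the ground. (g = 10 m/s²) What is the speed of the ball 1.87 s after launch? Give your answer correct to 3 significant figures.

10.9 m/s

v_x = 19.4 cos 56.9° = 10.59 m/s (constant).
v_y(t) = 19.4 sin 56.9° − g t = 16.25 − 10 × 1.87 = -2.450 m/s.
Speed = √(v_x² + v_y²) = √(112.1 + 6.003) = 10.9 m/s.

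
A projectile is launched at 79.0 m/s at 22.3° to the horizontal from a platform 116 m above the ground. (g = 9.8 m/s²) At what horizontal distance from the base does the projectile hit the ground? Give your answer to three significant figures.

644 m

Components: v_x = 79.0 cos 22.3° = 73.09 m/s, v_y = 79.0 sin 22.3° = 29.98 m/s.
Vertical: 0 = 116 + 29.98 t − ½(9.8) t² ⇒ 4.900 t² − 29.98 t − 116 = 0.
t = [29.98 + √(898.8 + 2274)] / 9.800 = 8.807 s.
Horizontal: R = v_x · t = 73.09 × 8.807 = 644 m.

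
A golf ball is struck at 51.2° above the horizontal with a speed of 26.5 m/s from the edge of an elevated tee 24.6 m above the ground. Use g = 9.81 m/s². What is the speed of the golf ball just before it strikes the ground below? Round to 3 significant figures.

v_x = 26.5 cos 51.2° = 16.61 m/s is unchanged throughout.
For the vertical component, v_y² = v_y0² + 2 g h = (20.65)² + 2×9.81×24.6 = 909.1, so |v_y| = 30.15 m/s.
Impact speed = √(v_x² + v_y²) = √(275.9 + 909.1) = 34.4 m/s.

34.4 m/s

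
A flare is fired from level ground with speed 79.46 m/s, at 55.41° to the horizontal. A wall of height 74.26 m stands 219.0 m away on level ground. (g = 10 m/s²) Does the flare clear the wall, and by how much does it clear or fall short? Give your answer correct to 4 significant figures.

Yes — it clears the wall by 125.5 m.

v_x = 79.46 cos 55.41° = 45.109 m/s; v_y0 = 79.46 sin 55.41° = 65.414 m/s.
Time to reach the wall: t = 219.0 / 45.109 = 4.8549 s.
Height at that point: y = 65.414×4.8549 − 5.000×4.8549² = 199.73 m.
That is 199.73 − 74.26 = 125.5 m above the top of the wall, so the flare clears it.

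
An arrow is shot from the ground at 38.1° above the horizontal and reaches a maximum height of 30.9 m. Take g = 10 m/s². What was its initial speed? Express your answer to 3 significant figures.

At maximum height v_y = 0, so (v₀ sin θ)² = 2 g H.
v₀ sin 38.1° = √(2 × 10 × 30.9) = 24.86 m/s.
v₀ = 24.86 / sin 38.1° = 24.86 / 0.6170 = 40.3 m/s.

40.3 m/s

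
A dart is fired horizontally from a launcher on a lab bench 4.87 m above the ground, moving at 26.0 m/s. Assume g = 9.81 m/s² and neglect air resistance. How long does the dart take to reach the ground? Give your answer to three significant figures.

0.996 s

The horizontal speed doesn't affect the fall. With v_y0 = 0, h = ½ g t².
t = √(2 × 4.87 / 9.81) = √0.9929 = 0.996 s.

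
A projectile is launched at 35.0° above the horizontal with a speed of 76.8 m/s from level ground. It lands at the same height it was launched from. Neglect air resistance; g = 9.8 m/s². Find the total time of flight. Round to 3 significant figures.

Vertical component: v_y = 76.8 sin 35.0° = 44.05 m/s.
For a projectile landing at launch height, time of flight is t = 2 v_y / g = 2 × 44.05 / 9.8 = 8.99 s.

8.99 s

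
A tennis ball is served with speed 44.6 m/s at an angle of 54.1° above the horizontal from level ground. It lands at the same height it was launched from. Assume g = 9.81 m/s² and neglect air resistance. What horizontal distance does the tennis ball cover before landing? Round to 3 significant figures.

For level ground, R = v₀² sin(2θ) / g.
sin(2 × 54.1°) = sin 108.2° = 0.9500.
R = (44.6)² × 0.9500 / 9.81 = 193 m.

193 m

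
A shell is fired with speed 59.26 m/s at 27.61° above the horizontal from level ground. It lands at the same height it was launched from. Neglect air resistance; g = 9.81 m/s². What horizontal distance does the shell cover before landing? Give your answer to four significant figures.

294.0 m

For level ground, R = v₀² sin(2θ) / g.
sin(2 × 27.61°) = sin 55.220° = 0.8213.
R = (59.26)² × 0.8213 / 9.81 = 294.0 m.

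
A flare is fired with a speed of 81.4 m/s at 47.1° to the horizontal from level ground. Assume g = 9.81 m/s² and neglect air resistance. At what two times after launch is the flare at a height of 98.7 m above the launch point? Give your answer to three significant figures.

v_y0 = 81.4 sin 47.1° = 59.63 m/s.
Set y = v_y0 t − ½ g t² = 98.7: 4.905 t² − 59.63 t + 98.7 = 0.
t = [59.63 ± √(3556 − 1936)] / 9.81 = (59.63 ± 40.25) / 9.81, giving t = 1.98 s or t = 10.2 s.
So the flare is at 98.7 m at t = 1.98 s (rising) and t = 10.2 s (falling).

1.98 s and 10.2 s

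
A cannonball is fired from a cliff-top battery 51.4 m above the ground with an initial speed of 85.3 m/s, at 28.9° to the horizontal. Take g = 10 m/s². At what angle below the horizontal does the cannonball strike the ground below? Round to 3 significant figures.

35.0°

v_x = 85.3 cos 28.9° = 74.68 m/s.
At impact |v_y| = √(v_y0² + 2 g h) = √(41.22² + 2×10×51.4) = 52.22 m/s.
Angle below horizontal = arctan(|v_y| / v_x) = arctan(52.22 / 74.68) = 35.0°.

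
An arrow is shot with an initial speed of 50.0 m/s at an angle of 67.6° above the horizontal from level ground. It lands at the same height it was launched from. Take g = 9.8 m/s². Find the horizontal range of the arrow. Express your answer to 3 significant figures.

180 m

Components: v_x = 50.0 cos 67.6° = 19.05 m/s, v_y = 50.0 sin 67.6° = 46.23 m/s.
Time of flight (same landing height): t = 2 v_y / g = 2 × 46.23 / 9.8 = 9.435 s.
Range: R = v_x · t = 19.05 × 9.435 = 180 m.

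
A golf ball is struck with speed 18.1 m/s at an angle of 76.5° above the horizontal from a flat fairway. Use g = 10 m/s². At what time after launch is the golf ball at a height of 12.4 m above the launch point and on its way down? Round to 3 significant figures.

2.55 s

v_y0 = 18.1 sin 76.5° = 17.60 m/s.
Set y = v_y0 t − ½ g t² = 12.4: 5.000 t² − 17.60 t + 12.4 = 0.
t = [17.60 ± √(309.8 − 248.0)] / 10 = (17.60 ± 7.861) / 10, giving t = 0.974 s or t = 2.55 s.
On the way down corresponds to the larger root: t = 2.55 s.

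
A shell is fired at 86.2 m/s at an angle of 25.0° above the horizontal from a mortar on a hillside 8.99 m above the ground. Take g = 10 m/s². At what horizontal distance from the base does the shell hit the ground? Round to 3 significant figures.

Components: v_x = 86.2 cos 25.0° = 78.12 m/s, v_y = 86.2 sin 25.0° = 36.43 m/s.
Vertical: 0 = 8.99 + 36.43 t − ½(10) t² ⇒ 5.000 t² − 36.43 t − 8.99 = 0.
t = [36.43 + √(1327 + 179.8)] / 10.00 = 7.525 s.
Horizontal: R = v_x · t = 78.12 × 7.525 = 588 m.

588 m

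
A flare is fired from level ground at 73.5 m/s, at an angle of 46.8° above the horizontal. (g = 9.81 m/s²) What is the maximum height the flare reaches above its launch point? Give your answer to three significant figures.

Vertical component of launch velocity: v_y = 73.5 sin 46.8° = 53.58 m/s.
At the highest point the vertical velocity is zero, so v_y² = 2 g h_max.
h_max = (53.58)² / (2 × 9.81) = 2871 / 19.62 = 146 m.

146 m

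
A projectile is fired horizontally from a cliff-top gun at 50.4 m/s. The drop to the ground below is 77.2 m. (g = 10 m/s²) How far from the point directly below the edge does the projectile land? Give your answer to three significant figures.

198 m

Initial vertical velocity is zero, so the fall time comes from h = ½ g t²: t = √(2 × 77.2 / 10) = 3.929 s.
Horizontal motion is uniform at 50.4 m/s, so x = 50.4 × 3.929 = 198 m.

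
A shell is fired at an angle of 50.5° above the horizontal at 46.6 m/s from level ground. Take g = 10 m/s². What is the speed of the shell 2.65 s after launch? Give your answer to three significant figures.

31.1 m/s

v_x = 46.6 cos 50.5° = 29.64 m/s (constant).
v_y(t) = 46.6 sin 50.5° − g t = 35.96 − 10 × 2.65 = 9.460 m/s.
Speed = √(v_x² + v_y²) = √(878.5 + 89.49) = 31.1 m/s.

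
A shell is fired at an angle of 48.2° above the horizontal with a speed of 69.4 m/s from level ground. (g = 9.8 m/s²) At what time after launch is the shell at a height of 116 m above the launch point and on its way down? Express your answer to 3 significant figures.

7.33 s

v_y0 = 69.4 sin 48.2° = 51.74 m/s.
Set y = v_y0 t − ½ g t² = 116: 4.900 t² − 51.74 t + 116 = 0.
t = [51.74 ± √(2677 − 2274)] / 9.8 = (51.74 ± 20.07) / 9.8, giving t = 3.23 s or t = 7.33 s.
On the way down corresponds to the larger root: t = 7.33 s.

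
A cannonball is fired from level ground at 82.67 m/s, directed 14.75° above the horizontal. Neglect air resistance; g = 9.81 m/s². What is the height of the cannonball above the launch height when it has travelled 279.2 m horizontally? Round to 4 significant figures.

13.68 m

v_x = 82.67 cos 14.75° = 79.946 m/s, v_y0 = 82.67 sin 14.75° = 21.048 m/s.
Time to reach x = 279.2 m: t = x / v_x = 279.2 / 79.946 = 3.4924 s.
y = v_y0 t − ½ g t² = 21.048×3.4924 − 4.905×3.4924² = 13.68 m.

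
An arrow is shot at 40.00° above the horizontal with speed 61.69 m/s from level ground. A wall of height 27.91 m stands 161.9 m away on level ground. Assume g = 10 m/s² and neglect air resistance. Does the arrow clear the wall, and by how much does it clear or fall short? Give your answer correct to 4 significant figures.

Yes — it clears the wall by 49.26 m.

v_x = 61.69 cos 40.00° = 47.257 m/s; v_y0 = 61.69 sin 40.00° = 39.654 m/s.
Time to reach the wall: t = 161.9 / 47.257 = 3.4259 s.
Height at that point: y = 39.654×3.4259 − 5.000×3.4259² = 77.167 m.
That is 77.167 − 27.91 = 49.26 m above the top of the wall, so the arrow clears it.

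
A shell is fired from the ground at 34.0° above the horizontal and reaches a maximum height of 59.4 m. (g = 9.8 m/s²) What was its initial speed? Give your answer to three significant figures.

At maximum height v_y = 0, so (v₀ sin θ)² = 2 g H.
v₀ sin 34.0° = √(2 × 9.8 × 59.4) = 34.12 m/s.
v₀ = 34.12 / sin 34.0° = 34.12 / 0.5592 = 61.0 m/s.

61.0 m/s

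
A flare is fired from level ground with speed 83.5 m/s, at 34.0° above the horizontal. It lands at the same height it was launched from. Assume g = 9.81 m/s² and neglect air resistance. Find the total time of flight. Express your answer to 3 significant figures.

9.52 s

Vertical component: v_y = 83.5 sin 34.0° = 46.69 m/s.
For a projectile landing at launch height, time of flight is t = 2 v_y / g = 2 × 46.69 / 9.81 = 9.52 s.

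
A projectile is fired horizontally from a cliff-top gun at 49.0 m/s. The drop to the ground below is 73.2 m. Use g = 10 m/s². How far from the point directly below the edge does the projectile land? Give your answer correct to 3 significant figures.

Initial vertical velocity is zero, so the fall time comes from h = ½ g t²: t = √(2 × 73.2 / 10) = 3.826 s.
Horizontal motion is uniform at 49.0 m/s, so x = 49.0 × 3.826 = 187 m.

187 m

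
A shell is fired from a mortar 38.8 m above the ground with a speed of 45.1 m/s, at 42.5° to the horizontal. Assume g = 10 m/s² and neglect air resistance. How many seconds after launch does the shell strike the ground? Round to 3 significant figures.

7.18 s

Vertical component: v_y = 45.1 sin 42.5° = 30.47 m/s.
Taking up as positive with launch at y = 38.8 m, landing at y = 0: 0 = 38.8 + 30.47 t − ½(10) t².
Solving 5.000 t² − 30.47 t − 38.8 = 0 gives t = [30.47 + √(30.47² + 4·5.000·38.8)] / 10.00 = 7.18 s.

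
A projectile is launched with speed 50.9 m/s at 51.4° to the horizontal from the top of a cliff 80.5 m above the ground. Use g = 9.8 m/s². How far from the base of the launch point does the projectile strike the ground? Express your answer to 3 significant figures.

311 m

Components: v_x = 50.9 cos 51.4° = 31.76 m/s, v_y = 50.9 sin 51.4° = 39.78 m/s.
Vertical: 0 = 80.5 + 39.78 t − ½(9.8) t² ⇒ 4.900 t² − 39.78 t − 80.5 = 0.
t = [39.78 + √(1582 + 1578)] / 9.800 = 9.795 s.
Horizontal: R = v_x · t = 31.76 × 9.795 = 311 m.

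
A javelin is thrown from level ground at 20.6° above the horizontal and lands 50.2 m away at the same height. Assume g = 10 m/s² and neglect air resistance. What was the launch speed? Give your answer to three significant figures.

On level ground, R = v₀² sin(2θ) / g, so v₀ = √(R g / sin 2θ).
sin(2 × 20.6°) = 0.6587.
v₀ = √(50.2 × 10 / 0.6587) = √762.1 = 27.6 m/s.

27.6 m/s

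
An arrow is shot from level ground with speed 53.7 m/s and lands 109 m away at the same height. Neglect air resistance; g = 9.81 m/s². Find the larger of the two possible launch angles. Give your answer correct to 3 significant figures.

79.1°

Level-ground range: R = v₀² sin(2θ)/g ⇒ sin 2θ = R g / v₀² = 109×9.81/53.7² = 0.3708.
2θ = arcsin(0.3708) = 21.76° or 180° − 21.76° = 158.24°.
So θ = 10.9° or θ = 79.1°.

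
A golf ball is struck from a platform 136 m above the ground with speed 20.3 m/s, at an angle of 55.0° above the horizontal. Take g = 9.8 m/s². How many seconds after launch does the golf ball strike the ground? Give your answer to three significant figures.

Vertical component: v_y = 20.3 sin 55.0° = 16.63 m/s.
Taking up as positive with launch at y = 136 m, landing at y = 0: 0 = 136 + 16.63 t − ½(9.8) t².
Solving 4.900 t² − 16.63 t − 136 = 0 gives t = [16.63 + √(16.63² + 4·4.900·136)] / 9.800 = 7.23 s.

7.23 s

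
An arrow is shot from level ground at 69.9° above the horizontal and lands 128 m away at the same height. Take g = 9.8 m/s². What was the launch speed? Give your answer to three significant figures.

On level ground, R = v₀² sin(2θ) / g, so v₀ = √(R g / sin 2θ).
sin(2 × 69.9°) = 0.6455.
v₀ = √(128 × 9.8 / 0.6455) = √1943 = 44.1 m/s.

44.1 m/s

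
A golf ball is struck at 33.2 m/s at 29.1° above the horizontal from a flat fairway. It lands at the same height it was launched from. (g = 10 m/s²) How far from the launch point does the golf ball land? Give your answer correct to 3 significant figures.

For level ground, R = v₀² sin(2θ) / g.
sin(2 × 29.1°) = sin 58.20° = 0.8499.
R = (33.2)² × 0.8499 / 10 = 93.7 m.

93.7 m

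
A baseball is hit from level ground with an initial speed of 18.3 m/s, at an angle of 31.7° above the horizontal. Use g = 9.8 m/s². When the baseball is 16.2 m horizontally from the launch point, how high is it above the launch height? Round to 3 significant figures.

4.70 m

v_x = 18.3 cos 31.7° = 15.57 m/s, v_y0 = 18.3 sin 31.7° = 9.616 m/s.
Time to reach x = 16.2 m: t = x / v_x = 16.2 / 15.57 = 1.040 s.
y = v_y0 t − ½ g t² = 9.616×1.040 − 4.900×1.040² = 4.70 m.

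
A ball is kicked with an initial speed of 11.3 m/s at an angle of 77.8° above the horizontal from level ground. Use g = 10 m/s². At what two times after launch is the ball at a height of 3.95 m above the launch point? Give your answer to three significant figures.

v_y0 = 11.3 sin 77.8° = 11.04 m/s.
Set y = v_y0 t − ½ g t² = 3.95: 5.000 t² − 11.04 t + 3.95 = 0.
t = [11.04 ± √(121.9 − 79.00)] / 10 = (11.04 ± 6.550) / 10, giving t = 0.449 s or t = 1.76 s.
So the ball is at 3.95 m at t = 0.449 s (rising) and t = 1.76 s (falling).

0.449 s and 1.76 s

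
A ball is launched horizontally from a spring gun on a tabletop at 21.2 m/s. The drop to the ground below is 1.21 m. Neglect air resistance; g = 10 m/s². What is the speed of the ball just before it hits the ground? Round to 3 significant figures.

21.8 m/s

Fall time: t = √(2 × 1.21 / 10) = 0.4919 s.
At impact: v_x = 21.2 m/s (unchanged), v_y = g t = 10 × 0.4919 = 4.919 m/s.
Speed = √(v_x² + v_y²) = √(449.4 + 24.20) = 21.8 m/s.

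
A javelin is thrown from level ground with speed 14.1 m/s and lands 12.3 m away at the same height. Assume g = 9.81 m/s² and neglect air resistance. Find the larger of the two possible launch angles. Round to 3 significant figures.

Level-ground range: R = v₀² sin(2θ)/g ⇒ sin 2θ = R g / v₀² = 12.3×9.81/14.1² = 0.6069.
2θ = arcsin(0.6069) = 37.37° or 180° − 37.37° = 142.63°.
So θ = 18.7° or θ = 71.3°.

71.3°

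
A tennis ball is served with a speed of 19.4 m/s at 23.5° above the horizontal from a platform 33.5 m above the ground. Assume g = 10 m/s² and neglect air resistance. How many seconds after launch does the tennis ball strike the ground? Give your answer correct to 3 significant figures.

Vertical component: v_y = 19.4 sin 23.5° = 7.736 m/s.
Taking up as positive with launch at y = 33.5 m, landing at y = 0: 0 = 33.5 + 7.736 t − ½(10) t².
Solving 5.000 t² − 7.736 t − 33.5 = 0 gives t = [7.736 + √(7.736² + 4·5.000·33.5)] / 10.00 = 3.48 s.

3.48 s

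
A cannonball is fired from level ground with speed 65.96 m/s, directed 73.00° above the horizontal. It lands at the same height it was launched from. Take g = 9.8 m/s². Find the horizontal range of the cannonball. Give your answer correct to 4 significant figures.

248.3 m

For level ground, R = v₀² sin(2θ) / g.
sin(2 × 73.00°) = sin 146.00° = 0.5592.
R = (65.96)² × 0.5592 / 9.8 = 248.3 m.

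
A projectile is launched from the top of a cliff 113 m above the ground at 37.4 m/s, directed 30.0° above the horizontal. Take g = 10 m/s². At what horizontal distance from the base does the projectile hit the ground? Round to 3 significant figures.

226 m

Components: v_x = 37.4 cos 30.0° = 32.39 m/s, v_y = 37.4 sin 30.0° = 18.70 m/s.
Vertical: 0 = 113 + 18.70 t − ½(10) t² ⇒ 5.000 t² − 18.70 t − 113 = 0.
t = [18.70 + √(349.7 + 2260)] / 10.00 = 6.979 s.
Horizontal: R = v_x · t = 32.39 × 6.979 = 226 m.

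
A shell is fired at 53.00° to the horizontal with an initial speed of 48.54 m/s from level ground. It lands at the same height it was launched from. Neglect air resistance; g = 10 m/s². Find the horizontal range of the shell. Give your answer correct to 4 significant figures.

Components: v_x = 48.54 cos 53.00° = 29.212 m/s, v_y = 48.54 sin 53.00° = 38.766 m/s.
Time of flight (same landing height): t = 2 v_y / g = 2 × 38.766 / 10 = 7.7532 s.
Range: R = v_x · t = 29.212 × 7.7532 = 226.5 m.

226.5 m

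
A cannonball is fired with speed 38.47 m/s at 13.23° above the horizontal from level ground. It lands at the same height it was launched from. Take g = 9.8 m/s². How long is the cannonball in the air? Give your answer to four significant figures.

1.797 s

Vertical component: v_y = 38.47 sin 13.23° = 8.8043 m/s.
For a projectile landing at launch height, time of flight is t = 2 v_y / g = 2 × 8.8043 / 9.8 = 1.797 s.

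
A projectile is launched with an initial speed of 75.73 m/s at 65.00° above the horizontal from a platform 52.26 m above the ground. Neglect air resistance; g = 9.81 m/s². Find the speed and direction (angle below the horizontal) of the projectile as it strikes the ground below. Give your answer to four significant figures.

82.22 m/s at 67.09° below the horizontal

v_x = 75.73 cos 65.00° = 32.005 m/s (constant).
|v_y| at impact = √((68.635)² + 2×9.81×52.26) = 75.737 m/s.
Speed = √(32.005² + 75.737²) = 82.22 m/s; angle = arctan(75.737/32.005) = 67.09° below horizontal.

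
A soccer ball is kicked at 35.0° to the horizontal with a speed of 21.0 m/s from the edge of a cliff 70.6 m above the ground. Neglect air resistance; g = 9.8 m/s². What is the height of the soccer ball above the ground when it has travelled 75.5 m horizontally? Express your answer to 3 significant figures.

v_x = 21.0 cos 35.0° = 17.20 m/s, v_y0 = 21.0 sin 35.0° = 12.05 m/s.
Time to reach x = 75.5 m: t = x / v_x = 75.5 / 17.20 = 4.390 s.
y = 70.6 + v_y0 t − ½ g t² = 70.6 + 12.05×4.390 − 4.900×4.390² = 29.1 m.

29.1 m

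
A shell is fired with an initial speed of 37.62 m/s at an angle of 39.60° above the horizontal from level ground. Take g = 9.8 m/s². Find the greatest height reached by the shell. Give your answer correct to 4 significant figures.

29.34 m

Vertical component of launch velocity: v_y = 37.62 sin 39.60° = 23.980 m/s.
At the highest point the vertical velocity is zero, so v_y² = 2 g h_max.
h_max = (23.980)² / (2 × 9.8) = 575.04 / 19.60 = 29.34 m.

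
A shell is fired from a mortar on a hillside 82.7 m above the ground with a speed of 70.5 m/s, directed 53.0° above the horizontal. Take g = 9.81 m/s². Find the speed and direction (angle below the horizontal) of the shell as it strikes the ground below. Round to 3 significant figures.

v_x = 70.5 cos 53.0° = 42.43 m/s (constant).
|v_y| at impact = √((56.30)² + 2×9.81×82.7) = 69.23 m/s.
Speed = √(42.43² + 69.23²) = 81.2 m/s; angle = arctan(69.23/42.43) = 58.5° below horizontal.

81.2 m/s at 58.5° below the horizontal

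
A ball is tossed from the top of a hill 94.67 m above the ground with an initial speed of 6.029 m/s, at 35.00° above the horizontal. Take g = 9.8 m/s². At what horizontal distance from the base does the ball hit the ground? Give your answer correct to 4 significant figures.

Components: v_x = 6.029 cos 35.00° = 4.9387 m/s, v_y = 6.029 sin 35.00° = 3.4581 m/s.
Vertical: 0 = 94.67 + 3.4581 t − ½(9.8) t² ⇒ 4.900 t² − 3.4581 t − 94.67 = 0.
t = [3.4581 + √(11.958 + 1855.5)] / 9.800 = 4.7625 s.
Horizontal: R = v_x · t = 4.9387 × 4.7625 = 23.52 m.

23.52 m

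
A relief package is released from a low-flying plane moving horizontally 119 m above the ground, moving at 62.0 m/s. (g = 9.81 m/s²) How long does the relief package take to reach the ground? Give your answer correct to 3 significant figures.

The horizontal speed doesn't affect the fall. With v_y0 = 0, h = ½ g t².
t = √(2 × 119 / 9.81) = √24.26 = 4.93 s.

4.93 s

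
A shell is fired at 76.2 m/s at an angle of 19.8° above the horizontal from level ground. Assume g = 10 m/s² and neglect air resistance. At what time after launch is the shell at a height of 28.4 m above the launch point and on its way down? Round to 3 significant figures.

3.57 s

v_y0 = 76.2 sin 19.8° = 25.81 m/s.
Set y = v_y0 t − ½ g t² = 28.4: 5.000 t² − 25.81 t + 28.4 = 0.
t = [25.81 ± √(666.2 − 568.0)] / 10 = (25.81 ± 9.910) / 10, giving t = 1.59 s or t = 3.57 s.
On the way down corresponds to the larger root: t = 3.57 s.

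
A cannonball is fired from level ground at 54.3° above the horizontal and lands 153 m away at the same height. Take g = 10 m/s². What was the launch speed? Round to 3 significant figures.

On level ground, R = v₀² sin(2θ) / g, so v₀ = √(R g / sin 2θ).
sin(2 × 54.3°) = 0.9478.
v₀ = √(153 × 10 / 0.9478) = √1614 = 40.2 m/s.

40.2 m/s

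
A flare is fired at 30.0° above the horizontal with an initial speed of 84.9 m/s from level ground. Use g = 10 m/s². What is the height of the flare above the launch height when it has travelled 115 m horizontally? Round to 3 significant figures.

54.2 m

v_x = 84.9 cos 30.0° = 73.53 m/s, v_y0 = 84.9 sin 30.0° = 42.45 m/s.
Time to reach x = 115 m: t = x / v_x = 115 / 73.53 = 1.564 s.
y = v_y0 t − ½ g t² = 42.45×1.564 − 5.000×1.564² = 54.2 m.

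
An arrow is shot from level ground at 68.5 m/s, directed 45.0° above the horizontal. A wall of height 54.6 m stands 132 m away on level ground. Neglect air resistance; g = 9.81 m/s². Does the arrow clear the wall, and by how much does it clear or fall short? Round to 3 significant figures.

v_x = 68.5 cos 45.0° = 48.44 m/s; v_y0 = 68.5 sin 45.0° = 48.44 m/s.
Time to reach the wall: t = 132 / 48.44 = 2.725 s.
Height at that point: y = 48.44×2.725 − 4.905×2.725² = 95.58 m.
That is 95.58 − 54.6 = 41.0 m above the top of the wall, so the arrow clears it.

Yes — it clears the wall by 41.0 m.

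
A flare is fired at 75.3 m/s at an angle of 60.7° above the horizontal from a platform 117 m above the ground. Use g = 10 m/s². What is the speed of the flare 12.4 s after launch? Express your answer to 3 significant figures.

v_x = 75.3 cos 60.7° = 36.85 m/s (constant).
v_y(t) = 75.3 sin 60.7° − g t = 65.67 − 10 × 12.4 = -58.33 m/s.
Speed = √(v_x² + v_y²) = √(1358 + 3402) = 69.0 m/s.

69.0 m/s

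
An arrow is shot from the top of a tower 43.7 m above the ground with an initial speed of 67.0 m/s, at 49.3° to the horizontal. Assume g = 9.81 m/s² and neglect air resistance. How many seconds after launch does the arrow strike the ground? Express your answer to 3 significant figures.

11.2 s

Vertical component: v_y = 67.0 sin 49.3° = 50.80 m/s.
Taking up as positive with launch at y = 43.7 m, landing at y = 0: 0 = 43.7 + 50.80 t − ½(9.81) t².
Solving 4.905 t² − 50.80 t − 43.7 = 0 gives t = [50.80 + √(50.80² + 4·4.905·43.7)] / 9.810 = 11.2 s.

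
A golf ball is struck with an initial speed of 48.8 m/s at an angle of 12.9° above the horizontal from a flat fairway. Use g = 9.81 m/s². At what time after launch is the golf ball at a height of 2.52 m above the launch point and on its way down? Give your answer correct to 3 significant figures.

1.96 s

v_y0 = 48.8 sin 12.9° = 10.89 m/s.
Set y = v_y0 t − ½ g t² = 2.52: 4.905 t² − 10.89 t + 2.52 = 0.
t = [10.89 ± √(118.6 − 49.44)] / 9.81 = (10.89 ± 8.316) / 9.81, giving t = 0.262 s or t = 1.96 s.
On the way down corresponds to the larger root: t = 1.96 s.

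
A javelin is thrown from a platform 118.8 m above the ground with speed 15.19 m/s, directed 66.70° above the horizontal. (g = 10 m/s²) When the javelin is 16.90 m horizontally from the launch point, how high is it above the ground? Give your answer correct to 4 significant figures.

118.5 m

v_x = 15.19 cos 66.70° = 6.0083 m/s, v_y0 = 15.19 sin 66.70° = 13.951 m/s.
Time to reach x = 16.90 m: t = x / v_x = 16.90 / 6.0083 = 2.8128 s.
y = 118.8 + v_y0 t − ½ g t² = 118.8 + 13.951×2.8128 − 5.000×2.8128² = 118.5 m.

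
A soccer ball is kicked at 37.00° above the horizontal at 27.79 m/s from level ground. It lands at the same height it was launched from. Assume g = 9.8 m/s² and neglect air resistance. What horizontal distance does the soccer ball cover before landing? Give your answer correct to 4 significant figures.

75.75 m

For level ground, R = v₀² sin(2θ) / g.
sin(2 × 37.00°) = sin 74.000° = 0.9613.
R = (27.79)² × 0.9613 / 9.8 = 75.75 m.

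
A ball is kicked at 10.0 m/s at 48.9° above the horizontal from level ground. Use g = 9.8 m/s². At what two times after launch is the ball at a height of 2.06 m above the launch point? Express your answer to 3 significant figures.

0.356 s and 1.18 s

v_y0 = 10.0 sin 48.9° = 7.536 m/s.
Set y = v_y0 t − ½ g t² = 2.06: 4.900 t² − 7.536 t + 2.06 = 0.
t = [7.536 ± √(56.79 − 40.38)] / 9.8 = (7.536 ± 4.051) / 9.8, giving t = 0.356 s or t = 1.18 s.
So the ball is at 2.06 m at t = 0.356 s (rising) and t = 1.18 s (falling).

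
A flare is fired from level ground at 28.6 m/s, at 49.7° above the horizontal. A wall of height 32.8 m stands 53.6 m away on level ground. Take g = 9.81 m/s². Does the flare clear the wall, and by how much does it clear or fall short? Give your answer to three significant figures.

v_x = 28.6 cos 49.7° = 18.50 m/s; v_y0 = 28.6 sin 49.7° = 21.81 m/s.
Time to reach the wall: t = 53.6 / 18.50 = 2.897 s.
Height at that point: y = 21.81×2.897 − 4.905×2.897² = 22.02 m.
That is 32.8 − 22.02 = 10.8 m below the top of the wall, so the flare does not clear it.

No — it falls 10.8 m short of clearing the wall.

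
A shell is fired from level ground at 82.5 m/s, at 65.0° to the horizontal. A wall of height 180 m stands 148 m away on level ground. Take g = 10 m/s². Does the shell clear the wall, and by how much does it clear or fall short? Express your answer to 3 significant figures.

v_x = 82.5 cos 65.0° = 34.87 m/s; v_y0 = 82.5 sin 65.0° = 74.77 m/s.
Time to reach the wall: t = 148 / 34.87 = 4.244 s.
Height at that point: y = 74.77×4.244 − 5.000×4.244² = 227.3 m.
That is 227.3 − 180 = 47.3 m above the top of the wall, so the shell clears it.

Yes — it clears the wall by 47.3 m.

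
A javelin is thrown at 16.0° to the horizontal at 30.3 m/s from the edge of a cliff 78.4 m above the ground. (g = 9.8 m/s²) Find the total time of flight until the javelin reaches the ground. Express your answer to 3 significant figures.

4.94 s

Vertical component: v_y = 30.3 sin 16.0° = 8.352 m/s.
Taking up as positive with launch at y = 78.4 m, landing at y = 0: 0 = 78.4 + 8.352 t − ½(9.8) t².
Solving 4.900 t² − 8.352 t − 78.4 = 0 gives t = [8.352 + √(8.352² + 4·4.900·78.4)] / 9.800 = 4.94 s.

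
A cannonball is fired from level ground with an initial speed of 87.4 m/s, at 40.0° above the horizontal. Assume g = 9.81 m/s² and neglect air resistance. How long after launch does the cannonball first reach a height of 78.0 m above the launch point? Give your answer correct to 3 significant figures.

1.62 s

v_y0 = 87.4 sin 40.0° = 56.18 m/s.
Set y = v_y0 t − ½ g t² = 78.0: 4.905 t² − 56.18 t + 78.0 = 0.
t = [56.18 ± √(3156 − 1530)] / 9.81 = (56.18 ± 40.32) / 9.81, giving t = 1.62 s or t = 9.84 s.
The cannonball is on the way up at the first time, so t = 1.62 s.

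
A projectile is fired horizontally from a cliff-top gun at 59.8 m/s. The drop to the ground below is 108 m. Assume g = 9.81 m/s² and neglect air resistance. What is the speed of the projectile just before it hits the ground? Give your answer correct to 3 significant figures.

75.5 m/s

Fall time: t = √(2 × 108 / 9.81) = 4.692 s.
At impact: v_x = 59.8 m/s (unchanged), v_y = g t = 9.81 × 4.692 = 46.03 m/s.
Speed = √(v_x² + v_y²) = √(3576 + 2119) = 75.5 m/s.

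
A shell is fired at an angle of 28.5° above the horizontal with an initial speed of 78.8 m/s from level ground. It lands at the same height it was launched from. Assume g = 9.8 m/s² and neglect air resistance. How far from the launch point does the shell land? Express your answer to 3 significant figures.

For level ground, R = v₀² sin(2θ) / g.
sin(2 × 28.5°) = sin 57.00° = 0.8387.
R = (78.8)² × 0.8387 / 9.8 = 531 m.

531 m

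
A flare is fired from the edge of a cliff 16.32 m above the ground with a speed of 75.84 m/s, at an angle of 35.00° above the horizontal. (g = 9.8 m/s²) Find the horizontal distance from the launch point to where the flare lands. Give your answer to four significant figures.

573.9 m

Components: v_x = 75.84 cos 35.00° = 62.124 m/s, v_y = 75.84 sin 35.00° = 43.500 m/s.
Vertical: 0 = 16.32 + 43.500 t − ½(9.8) t² ⇒ 4.900 t² − 43.500 t − 16.32 = 0.
t = [43.500 + √(1892.2 + 319.87)] / 9.800 = 9.2380 s.
Horizontal: R = v_x · t = 62.124 × 9.2380 = 573.9 m.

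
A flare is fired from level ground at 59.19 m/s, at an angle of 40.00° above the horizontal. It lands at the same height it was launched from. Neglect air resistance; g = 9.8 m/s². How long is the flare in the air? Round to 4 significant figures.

7.765 s

Vertical component: v_y = 59.19 sin 40.00° = 38.047 m/s.
For a projectile landing at launch height, time of flight is t = 2 v_y / g = 2 × 38.047 / 9.8 = 7.765 s.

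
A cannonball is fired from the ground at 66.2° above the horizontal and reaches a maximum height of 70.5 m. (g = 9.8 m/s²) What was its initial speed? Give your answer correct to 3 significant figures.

40.6 m/s

At maximum height v_y = 0, so (v₀ sin θ)² = 2 g H.
v₀ sin 66.2° = √(2 × 9.8 × 70.5) = 37.17 m/s.
v₀ = 37.17 / sin 66.2° = 37.17 / 0.9150 = 40.6 m/s.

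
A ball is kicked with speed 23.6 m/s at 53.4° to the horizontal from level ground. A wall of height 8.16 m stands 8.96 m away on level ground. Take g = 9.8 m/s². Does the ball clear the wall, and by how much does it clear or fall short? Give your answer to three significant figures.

v_x = 23.6 cos 53.4° = 14.07 m/s; v_y0 = 23.6 sin 53.4° = 18.95 m/s.
Time to reach the wall: t = 8.96 / 14.07 = 0.6368 s.
Height at that point: y = 18.95×0.6368 − 4.900×0.6368² = 10.08 m.
That is 10.08 − 8.16 = 1.92 m above the top of the wall, so the ball clears it.

Yes — it clears the wall by 1.92 m.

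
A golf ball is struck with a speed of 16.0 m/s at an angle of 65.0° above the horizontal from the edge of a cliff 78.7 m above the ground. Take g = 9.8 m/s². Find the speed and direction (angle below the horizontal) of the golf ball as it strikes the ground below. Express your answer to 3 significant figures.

v_x = 16.0 cos 65.0° = 6.762 m/s (constant).
|v_y| at impact = √((14.50)² + 2×9.8×78.7) = 41.87 m/s.
Speed = √(6.762² + 41.87²) = 42.4 m/s; angle = arctan(41.87/6.762) = 80.8° below horizontal.

42.4 m/s at 80.8° below the horizontal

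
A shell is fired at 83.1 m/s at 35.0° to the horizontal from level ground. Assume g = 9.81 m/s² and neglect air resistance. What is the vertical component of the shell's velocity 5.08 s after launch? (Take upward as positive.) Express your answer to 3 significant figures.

Initial vertical component: v_y0 = 83.1 sin 35.0° = 47.66 m/s.
v_y(t) = v_y0 − g t = 47.66 − 9.81 × 5.08 = -2.17 m/s.

-2.17 m/s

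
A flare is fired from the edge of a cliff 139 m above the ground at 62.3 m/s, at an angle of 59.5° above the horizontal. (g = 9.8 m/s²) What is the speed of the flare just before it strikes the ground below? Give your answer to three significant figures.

81.3 m/s

v_x = 62.3 cos 59.5° = 31.62 m/s is unchanged throughout.
For the vertical component, v_y² = v_y0² + 2 g h = (53.68)² + 2×9.8×139 = 5606, so |v_y| = 74.87 m/s.
Impact speed = √(v_x² + v_y²) = √(999.8 + 5606) = 81.3 m/s.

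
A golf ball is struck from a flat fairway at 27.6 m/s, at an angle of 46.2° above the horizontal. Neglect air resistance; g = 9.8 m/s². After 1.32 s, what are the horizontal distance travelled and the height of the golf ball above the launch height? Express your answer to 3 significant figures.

v_x = 27.6 cos 46.2° = 19.10 m/s; v_y0 = 27.6 sin 46.2° = 19.92 m/s.
x = v_x t = 19.10 × 1.32 = 25.2 m.
y = v_y0 t − ½ g t² = 19.92×1.32 − 4.900×1.32² = 17.8 m.

x = 25.2 m, y = 17.8 m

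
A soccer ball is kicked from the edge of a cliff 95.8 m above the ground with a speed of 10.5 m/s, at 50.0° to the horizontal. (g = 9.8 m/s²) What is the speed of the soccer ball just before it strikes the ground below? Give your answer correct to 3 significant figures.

44.6 m/s

v_x = 10.5 cos 50.0° = 6.749 m/s is unchanged throughout.
For the vertical component, v_y² = v_y0² + 2 g h = (8.043)² + 2×9.8×95.8 = 1942, so |v_y| = 44.07 m/s.
Impact speed = √(v_x² + v_y²) = √(45.55 + 1942) = 44.6 m/s.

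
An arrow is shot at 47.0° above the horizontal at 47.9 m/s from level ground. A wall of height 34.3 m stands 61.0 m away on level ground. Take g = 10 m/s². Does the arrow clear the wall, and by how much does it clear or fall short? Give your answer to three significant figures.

v_x = 47.9 cos 47.0° = 32.67 m/s; v_y0 = 47.9 sin 47.0° = 35.03 m/s.
Time to reach the wall: t = 61.0 / 32.67 = 1.867 s.
Height at that point: y = 35.03×1.867 − 5.000×1.867² = 47.97 m.
That is 47.97 − 34.3 = 13.7 m above the top of the wall, so the arrow clears it.

Yes — it clears the wall by 13.7 m.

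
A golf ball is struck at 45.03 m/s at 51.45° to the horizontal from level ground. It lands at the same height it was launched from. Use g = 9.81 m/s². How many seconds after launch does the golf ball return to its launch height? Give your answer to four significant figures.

Vertical component: v_y = 45.03 sin 51.45° = 35.216 m/s.
For a projectile landing at launch height, time of flight is t = 2 v_y / g = 2 × 35.216 / 9.81 = 7.180 s.

7.180 s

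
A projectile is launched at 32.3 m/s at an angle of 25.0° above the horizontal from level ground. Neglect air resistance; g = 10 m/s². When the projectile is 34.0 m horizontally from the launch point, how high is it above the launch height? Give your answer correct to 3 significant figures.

v_x = 32.3 cos 25.0° = 29.27 m/s, v_y0 = 32.3 sin 25.0° = 13.65 m/s.
Time to reach x = 34.0 m: t = x / v_x = 34.0 / 29.27 = 1.162 s.
y = v_y0 t − ½ g t² = 13.65×1.162 − 5.000×1.162² = 9.11 m.

9.11 m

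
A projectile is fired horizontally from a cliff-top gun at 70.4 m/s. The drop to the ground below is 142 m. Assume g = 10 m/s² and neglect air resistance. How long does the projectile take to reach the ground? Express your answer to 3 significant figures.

5.33 s

The horizontal speed doesn't affect the fall. With v_y0 = 0, h = ½ g t².
t = √(2 × 142 / 10) = √28.40 = 5.33 s.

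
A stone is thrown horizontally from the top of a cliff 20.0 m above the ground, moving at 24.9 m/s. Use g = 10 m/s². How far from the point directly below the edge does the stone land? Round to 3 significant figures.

Initial vertical velocity is zero, so the fall time comes from h = ½ g t²: t = √(2 × 20.0 / 10) = 2.000 s.
Horizontal motion is uniform at 24.9 m/s, so x = 24.9 × 2.000 = 49.8 m.

49.8 m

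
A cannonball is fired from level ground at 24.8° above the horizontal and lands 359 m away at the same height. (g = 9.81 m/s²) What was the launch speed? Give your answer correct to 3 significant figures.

68.0 m/s

On level ground, R = v₀² sin(2θ) / g, so v₀ = √(R g / sin 2θ).
sin(2 × 24.8°) = 0.7615.
v₀ = √(359 × 9.81 / 0.7615) = √4625 = 68.0 m/s.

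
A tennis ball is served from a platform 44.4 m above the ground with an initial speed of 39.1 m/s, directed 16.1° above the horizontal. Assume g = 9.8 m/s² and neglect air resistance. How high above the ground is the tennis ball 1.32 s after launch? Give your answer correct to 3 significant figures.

v_y0 = 39.1 sin 16.1° = 10.84 m/s.
y(t) = 44.4 + v_y0 t − ½ g t² = 44.4 + 10.84×1.32 − ½×9.8×1.32² = 50.2 m.

50.2 m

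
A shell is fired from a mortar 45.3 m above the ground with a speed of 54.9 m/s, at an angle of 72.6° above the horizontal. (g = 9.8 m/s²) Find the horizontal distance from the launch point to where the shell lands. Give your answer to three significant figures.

Components: v_x = 54.9 cos 72.6° = 16.42 m/s, v_y = 54.9 sin 72.6° = 52.39 m/s.
Vertical: 0 = 45.3 + 52.39 t − ½(9.8) t² ⇒ 4.900 t² − 52.39 t − 45.3 = 0.
t = [52.39 + √(2745 + 887.9)] / 9.800 = 11.50 s.
Horizontal: R = v_x · t = 16.42 × 11.50 = 189 m.

189 m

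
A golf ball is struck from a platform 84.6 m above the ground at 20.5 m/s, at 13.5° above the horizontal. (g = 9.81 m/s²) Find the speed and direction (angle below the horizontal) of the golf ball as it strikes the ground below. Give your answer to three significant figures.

45.6 m/s at 64.1° below the horizontal

v_x = 20.5 cos 13.5° = 19.93 m/s (constant).
|v_y| at impact = √((4.786)² + 2×9.81×84.6) = 41.02 m/s.
Speed = √(19.93² + 41.02²) = 45.6 m/s; angle = arctan(41.02/19.93) = 64.1° below horizontal.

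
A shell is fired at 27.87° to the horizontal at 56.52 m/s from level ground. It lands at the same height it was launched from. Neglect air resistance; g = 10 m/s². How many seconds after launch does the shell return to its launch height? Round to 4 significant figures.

Vertical component: v_y = 56.52 sin 27.87° = 26.421 m/s.
For a projectile landing at launch height, time of flight is t = 2 v_y / g = 2 × 26.421 / 10 = 5.284 s.

5.284 s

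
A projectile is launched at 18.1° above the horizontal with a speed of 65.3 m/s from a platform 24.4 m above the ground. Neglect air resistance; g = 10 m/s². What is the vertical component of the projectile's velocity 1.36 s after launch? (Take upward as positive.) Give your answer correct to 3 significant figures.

6.69 m/s

Initial vertical component: v_y0 = 65.3 sin 18.1° = 20.29 m/s.
v_y(t) = v_y0 − g t = 20.29 − 10 × 1.36 = 6.69 m/s.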